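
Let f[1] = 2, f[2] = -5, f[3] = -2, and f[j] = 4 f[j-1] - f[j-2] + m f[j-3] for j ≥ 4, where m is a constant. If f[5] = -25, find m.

f[4] = -3 + 2m
f[5] = -10 + 3m
So -10 + 3m = -25, giving m = -5.

-5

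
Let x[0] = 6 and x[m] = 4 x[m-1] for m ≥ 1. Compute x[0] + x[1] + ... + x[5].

8190

x[1] = 4(6) = 24
x[2] = 4(24) = 96
x[3] = 4(96) = 384
x[4] = 4(384) = 1536
x[5] = 4(1536) = 6144
Sum = 6 + 24 + 96 + 384 + 1536 + 6144 = 8190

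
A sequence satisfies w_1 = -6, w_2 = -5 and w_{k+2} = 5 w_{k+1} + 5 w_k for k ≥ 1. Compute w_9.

-2081875

w_3 = 5(-5) + 5(-6) = -55
w_4 = 5(-55) + 5(-5) = -300
w_5 = 5(-300) + 5(-55) = -1775
w_6 = 5(-1775) + 5(-300) = -10375
w_7 = 5(-10375) + 5(-1775) = -60750
w_8 = 5(-60750) + 5(-10375) = -355625
w_9 = 5(-355625) + 5(-60750) = -2081875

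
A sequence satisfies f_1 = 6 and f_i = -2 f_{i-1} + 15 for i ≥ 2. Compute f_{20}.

The fixed point is 15/(1 + 2) = 5, so f_i - 5 = -2(f_{i-1} - 5).
Hence f_i = 1·(-2)^{i-1} + 5.
f_{20} = 1·(-2)^{19} + 5 = 1·-524288 + 5 = -524283.

-524283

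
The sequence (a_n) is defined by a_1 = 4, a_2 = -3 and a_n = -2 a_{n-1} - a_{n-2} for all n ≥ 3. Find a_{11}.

-6

a_3 = -2·(-3) - 4 = 2
a_4 = -2·2 - (-3) = -1
a_5 = -2·(-1) - 2 = 0
a_6 = -2·0 - (-1) = 1
a_7 = -2·1 - 0 = -2
a_8 = -2·(-2) - 1 = 3
a_9 = -2·3 - (-2) = -4
a_{10} = -2·(-4) - 3 = 5
a_{11} = -2·5 - (-4) = -6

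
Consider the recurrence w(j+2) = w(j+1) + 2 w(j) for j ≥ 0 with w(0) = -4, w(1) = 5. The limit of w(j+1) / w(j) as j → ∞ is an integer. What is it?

2

The characteristic equation is r^2 - r - 2 = 0, which factors as (r - 2)(r + 1) = 0.
So the roots are 2 and -1. Since |2| > |-1| and the coefficient of 2^j is non-zero, the ratio tends to 2.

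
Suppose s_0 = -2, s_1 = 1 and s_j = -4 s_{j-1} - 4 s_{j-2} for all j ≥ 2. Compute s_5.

s_2 = -4*1 - 4*(-2) = 4
s_3 = -4*4 - 4*1 = -20
s_4 = -4*(-20) - 4*4 = 64
s_5 = -4*64 - 4*(-20) = -176

-176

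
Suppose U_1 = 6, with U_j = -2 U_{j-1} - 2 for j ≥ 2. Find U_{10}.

U_2 = -2*6 - 2 = -14
U_3 = -2*(-14) - 2 = 26
U_4 = -2*26 - 2 = -54
U_5 = -2*(-54) - 2 = 106
U_6 = -2*106 - 2 = -214
U_7 = -2*(-214) - 2 = 426
U_8 = -2*426 - 2 = -854
U_9 = -2*(-854) - 2 = 1706
U_{10} = -2*1706 - 2 = -3414

-3414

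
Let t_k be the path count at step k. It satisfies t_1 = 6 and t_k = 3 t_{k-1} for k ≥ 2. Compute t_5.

t_2 = 3(6) = 18
t_3 = 3(18) = 54
t_4 = 3(54) = 162
t_5 = 3(162) = 486

486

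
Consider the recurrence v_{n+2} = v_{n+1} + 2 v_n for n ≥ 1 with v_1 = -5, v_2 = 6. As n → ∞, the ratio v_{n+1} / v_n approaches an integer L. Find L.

2

The characteristic equation is r^2 - r - 2 = 0, which factors as (r - 2)(r + 1) = 0.
So the roots are 2 and -1. Since |2| > |-1| and the coefficient of 2^n is non-zero, the ratio tends to 2.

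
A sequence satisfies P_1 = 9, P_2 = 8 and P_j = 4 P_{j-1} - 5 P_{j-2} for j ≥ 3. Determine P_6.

-752

P_3 = 4*8 - 5*9 = -13
P_4 = 4*(-13) - 5*8 = -92
P_5 = 4*(-92) - 5*(-13) = -303
P_6 = 4*(-303) - 5*(-92) = -752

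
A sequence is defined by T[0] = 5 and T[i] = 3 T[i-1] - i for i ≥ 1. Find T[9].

T[1] = 3*5 - 1 = 14
T[2] = 3*14 - 2 = 40
T[3] = 3*40 - 3 = 117
T[4] = 3*117 - 4 = 347
T[5] = 3*347 - 5 = 1036
T[6] = 3*1036 - 6 = 3102
T[7] = 3*3102 - 7 = 9299
T[8] = 3*9299 - 8 = 27889
T[9] = 3*27889 - 9 = 83658

83658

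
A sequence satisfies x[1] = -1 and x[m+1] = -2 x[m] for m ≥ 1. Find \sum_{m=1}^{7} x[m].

-43

x[2] = -2*(-1) = 2
x[3] = -2*2 = -4
x[4] = -2*(-4) = 8
x[5] = -2*8 = -16
x[6] = -2*(-16) = 32
x[7] = -2*32 = -64
Sum = (-1) + 2 + (-4) + 8 + (-16) + 32 + (-64) = -43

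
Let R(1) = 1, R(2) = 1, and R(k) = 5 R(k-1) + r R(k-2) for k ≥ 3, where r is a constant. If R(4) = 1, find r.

R(3) = 5 + r
R(4) = 25 + 6r
So 25 + 6r = 1, giving r = -4.

-4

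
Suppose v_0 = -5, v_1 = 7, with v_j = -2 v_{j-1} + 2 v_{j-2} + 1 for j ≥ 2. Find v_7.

v_2 = -2·7 + 2·(-5) + 1 = -23
v_3 = -2·(-23) + 2·7 + 1 = 61
v_4 = -2·61 + 2·(-23) + 1 = -167
v_5 = -2·(-167) + 2·61 + 1 = 457
v_6 = -2·457 + 2·(-167) + 1 = -1247
v_7 = -2·(-1247) + 2·457 + 1 = 3409

3409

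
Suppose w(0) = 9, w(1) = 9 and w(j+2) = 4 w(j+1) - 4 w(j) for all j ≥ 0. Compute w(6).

-1152

w(2) = 4·9 - 4·9 = 0
w(3) = 4·0 - 4·9 = -36
w(4) = 4·(-36) - 4·0 = -144
w(5) = 4·(-144) - 4·(-36) = -432
w(6) = 4·(-432) - 4·(-144) = -1152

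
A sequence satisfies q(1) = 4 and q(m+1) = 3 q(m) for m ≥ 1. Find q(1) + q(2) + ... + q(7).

4372

q(2) = 3(4) = 12
q(3) = 3(12) = 36
q(4) = 3(36) = 108
q(5) = 3(108) = 324
q(6) = 3(324) = 972
q(7) = 3(972) = 2916
Sum = 4 + 12 + 36 + 108 + 324 + 972 + 2916 = 4372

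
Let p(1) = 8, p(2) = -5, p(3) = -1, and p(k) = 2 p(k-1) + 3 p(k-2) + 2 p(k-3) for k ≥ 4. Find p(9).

p(4) = 2*(-1) + 3*(-5) + 2*8 = -1
p(5) = 2*(-1) + 3*(-1) + 2*(-5) = -15
p(6) = 2*(-15) + 3*(-1) + 2*(-1) = -35
p(7) = 2*(-35) + 3*(-15) + 2*(-1) = -117
p(8) = 2*(-117) + 3*(-35) + 2*(-15) = -369
p(9) = 2*(-369) + 3*(-117) + 2*(-35) = -1159

-1159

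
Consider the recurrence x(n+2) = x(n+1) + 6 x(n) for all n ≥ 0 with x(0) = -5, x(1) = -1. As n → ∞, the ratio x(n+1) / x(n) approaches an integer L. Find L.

The characteristic equation is r^2 - r - 6 = 0, which factors as (r - 3)(r + 2) = 0.
So the roots are 3 and -2. Since |3| > |-2| and the coefficient of 3^n is non-zero, the ratio tends to 3.

3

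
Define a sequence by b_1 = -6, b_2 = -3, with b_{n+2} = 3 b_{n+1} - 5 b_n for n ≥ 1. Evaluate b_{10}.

b_3 = 3·(-3) - 5·(-6) = 21
b_4 = 3·21 - 5·(-3) = 78
b_5 = 3·78 - 5·21 = 129
b_6 = 3·129 - 5·78 = -3
b_7 = 3·(-3) - 5·129 = -654
b_8 = 3·(-654) - 5·(-3) = -1947
b_9 = 3·(-1947) - 5·(-654) = -2571
b_{10} = 3·(-2571) - 5·(-1947) = 2022

2022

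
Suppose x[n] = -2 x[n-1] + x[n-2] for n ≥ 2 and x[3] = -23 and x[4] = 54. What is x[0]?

Rearranging, x[n-2] = x[n] + 2 x[n-1].
x[2] = 54 + 2*(-23) = 8
x[1] = -23 + 2*8 = -7
x[0] = 8 + 2*(-7) = -6

-6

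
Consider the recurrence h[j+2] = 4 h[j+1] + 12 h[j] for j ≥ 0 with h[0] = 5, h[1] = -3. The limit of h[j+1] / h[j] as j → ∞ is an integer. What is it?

6

The characteristic equation is r^2 - 4r - 12 = 0, which factors as (r - 6)(r + 2) = 0.
So the roots are 6 and -2. Since |6| > |-2| and the coefficient of 6^j is non-zero, the ratio tends to 6.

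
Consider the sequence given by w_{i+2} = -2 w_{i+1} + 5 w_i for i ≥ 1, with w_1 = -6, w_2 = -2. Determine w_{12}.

1124522

w_3 = -2·(-2) + 5·(-6) = -26
w_4 = -2·(-26) + 5·(-2) = 42
w_5 = -2·42 + 5·(-26) = -214
w_6 = -2·(-214) + 5·42 = 638
w_7 = -2·638 + 5·(-214) = -2346
w_8 = -2·(-2346) + 5·638 = 7882
w_9 = -2·7882 + 5·(-2346) = -27494
w_{10} = -2·(-27494) + 5·7882 = 94398
w_{11} = -2·94398 + 5·(-27494) = -326266
w_{12} = -2·(-326266) + 5·94398 = 1124522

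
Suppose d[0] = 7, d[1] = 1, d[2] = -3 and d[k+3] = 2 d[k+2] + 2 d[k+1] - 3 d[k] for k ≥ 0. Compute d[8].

d[3] = 2·(-3) + 2·1 - 3·7 = -25
d[4] = 2·(-25) + 2·(-3) - 3·1 = -59
d[5] = 2·(-59) + 2·(-25) - 3·(-3) = -159
d[6] = 2·(-159) + 2·(-59) - 3·(-25) = -361
d[7] = 2·(-361) + 2·(-159) - 3·(-59) = -863
d[8] = 2·(-863) + 2·(-361) - 3·(-159) = -1971

-1971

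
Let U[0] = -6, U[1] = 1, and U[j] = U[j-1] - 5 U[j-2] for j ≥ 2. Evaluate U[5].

-259

U[2] = 1 - 5*(-6) = 31
U[3] = 31 - 5*1 = 26
U[4] = 26 - 5*31 = -129
U[5] = (-129) - 5*26 = -259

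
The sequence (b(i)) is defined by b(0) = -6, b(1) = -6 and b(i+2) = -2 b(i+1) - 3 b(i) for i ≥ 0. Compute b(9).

b(2) = -2·(-6) - 3·(-6) = 30
b(3) = -2·30 - 3·(-6) = -42
b(4) = -2·(-42) - 3·30 = -6
b(5) = -2·(-6) - 3·(-42) = 138
b(6) = -2·138 - 3·(-6) = -258
b(7) = -2·(-258) - 3·138 = 102
b(8) = -2·102 - 3·(-258) = 570
b(9) = -2·570 - 3·102 = -1446

-1446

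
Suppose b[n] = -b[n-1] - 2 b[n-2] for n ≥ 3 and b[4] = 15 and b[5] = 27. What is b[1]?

Rearranging, b[n-2] = (b[n] + b[n-1]) / -2.
b[3] = (27 + 15) / -2 = 42/-2 = -21
b[2] = (15 + (-21)) / -2 = -6/-2 = 3
b[1] = (-21 + 3) / -2 = -18/-2 = 9

9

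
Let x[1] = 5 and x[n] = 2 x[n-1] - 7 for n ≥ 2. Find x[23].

-8388601

The fixed point is -7/(1 - 2) = 7, so x[n] - 7 = 2(x[n-1] - 7).
Hence x[n] = -2·2^{n-1} + 7.
x[23] = -2·2^{22} + 7 = -2·4194304 + 7 = -8388601.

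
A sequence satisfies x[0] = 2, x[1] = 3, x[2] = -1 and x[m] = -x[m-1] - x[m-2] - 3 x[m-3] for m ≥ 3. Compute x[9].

x[3] = -(-1) - 3 - 3(2) = -8
x[4] = -(-8) - (-1) - 3(3) = 0
x[5] = -0 - (-8) - 3(-1) = 11
x[6] = -11 - 0 - 3(-8) = 13
x[7] = -13 - 11 - 3(0) = -24
x[8] = -(-24) - 13 - 3(11) = -22
x[9] = -(-22) - (-24) - 3(13) = 7

7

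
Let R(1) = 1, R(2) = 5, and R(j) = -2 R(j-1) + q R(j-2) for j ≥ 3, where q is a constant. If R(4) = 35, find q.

5

R(3) = -10 + q
R(4) = 20 + 3q
So 20 + 3q = 35, giving q = 5.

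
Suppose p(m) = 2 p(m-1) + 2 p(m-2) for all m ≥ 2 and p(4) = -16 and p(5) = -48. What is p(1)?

Rearranging, p(m-2) = (p(m) - 2 p(m-1)) / 2.
p(3) = (-48 - 2*(-16)) / 2 = -16/2 = -8
p(2) = (-16 - 2*(-8)) / 2 = 0/2 = 0
p(1) = (-8 - 2*0) / 2 = -8/2 = -4

-4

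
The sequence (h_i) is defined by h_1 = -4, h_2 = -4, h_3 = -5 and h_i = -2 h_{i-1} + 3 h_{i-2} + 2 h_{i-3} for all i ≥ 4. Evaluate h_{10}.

-1322

h_4 = -2*(-5) + 3*(-4) + 2*(-4) = -10
h_5 = -2*(-10) + 3*(-5) + 2*(-4) = -3
h_6 = -2*(-3) + 3*(-10) + 2*(-5) = -34
h_7 = -2*(-34) + 3*(-3) + 2*(-10) = 39
h_8 = -2*39 + 3*(-34) + 2*(-3) = -186
h_9 = -2*(-186) + 3*39 + 2*(-34) = 421
h_{10} = -2*421 + 3*(-186) + 2*39 = -1322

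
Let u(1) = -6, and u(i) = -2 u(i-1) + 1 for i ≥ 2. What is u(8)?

u(2) = -2*(-6) + 1 = 13
u(3) = -2*13 + 1 = -25
u(4) = -2*(-25) + 1 = 51
u(5) = -2*51 + 1 = -101
u(6) = -2*(-101) + 1 = 203
u(7) = -2*203 + 1 = -405
u(8) = -2*(-405) + 1 = 811

811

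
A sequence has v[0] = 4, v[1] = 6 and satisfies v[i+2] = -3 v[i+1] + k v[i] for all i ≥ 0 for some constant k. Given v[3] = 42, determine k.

v[2] = -18 + 4k
v[3] = 54 - 6k
So 54 - 6k = 42, giving k = 2.

2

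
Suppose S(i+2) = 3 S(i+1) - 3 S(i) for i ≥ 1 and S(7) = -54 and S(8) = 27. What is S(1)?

Rearranging, S(i-2) = (S(i) - 3 S(i-1)) / -3.
S(6) = (27 - 3(-54)) / -3 = 189/-3 = -63
S(5) = (-54 - 3(-63)) / -3 = 135/-3 = -45
S(4) = (-63 - 3(-45)) / -3 = 72/-3 = -24
S(3) = (-45 - 3(-24)) / -3 = 27/-3 = -9
S(2) = (-24 - 3(-9)) / -3 = 3/-3 = -1
S(1) = (-9 - 3(-1)) / -3 = -6/-3 = 2

2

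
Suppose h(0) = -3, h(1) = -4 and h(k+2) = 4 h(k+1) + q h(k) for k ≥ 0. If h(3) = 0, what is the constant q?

h(2) = -16 - 3q
h(3) = -64 - 16q
So -64 - 16q = 0, giving q = -4.

-4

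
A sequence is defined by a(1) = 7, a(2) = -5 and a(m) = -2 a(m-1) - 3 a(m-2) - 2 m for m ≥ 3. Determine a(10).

a(3) = -2*(-5) - 3*7 - 6 = -17
a(4) = -2*(-17) - 3*(-5) - 8 = 41
a(5) = -2*41 - 3*(-17) - 10 = -41
a(6) = -2*(-41) - 3*41 - 12 = -53
a(7) = -2*(-53) - 3*(-41) - 14 = 215
a(8) = -2*215 - 3*(-53) - 16 = -287
a(9) = -2*(-287) - 3*215 - 18 = -89
a(10) = -2*(-89) - 3*(-287) - 20 = 1019

1019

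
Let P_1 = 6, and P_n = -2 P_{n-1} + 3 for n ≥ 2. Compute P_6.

P_2 = -2·6 + 3 = -9
P_3 = -2·(-9) + 3 = 21
P_4 = -2·21 + 3 = -39
P_5 = -2·(-39) + 3 = 81
P_6 = -2·81 + 3 = -159

-159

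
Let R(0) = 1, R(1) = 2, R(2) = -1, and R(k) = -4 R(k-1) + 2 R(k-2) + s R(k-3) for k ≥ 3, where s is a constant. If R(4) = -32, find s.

R(3) = 8 + s
R(4) = -34 - 2s
So -34 - 2s = -32, giving s = -1.

-1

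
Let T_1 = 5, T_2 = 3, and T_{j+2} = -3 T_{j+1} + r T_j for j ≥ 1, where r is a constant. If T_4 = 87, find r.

T_3 = -9 + 5r
T_4 = 27 - 12r
So 27 - 12r = 87, giving r = -5.

-5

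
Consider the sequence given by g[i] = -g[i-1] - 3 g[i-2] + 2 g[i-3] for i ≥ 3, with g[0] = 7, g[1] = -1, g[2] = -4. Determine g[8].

g[3] = -(-4) - 3*(-1) + 2*7 = 21
g[4] = -21 - 3*(-4) + 2*(-1) = -11
g[5] = -(-11) - 3*21 + 2*(-4) = -60
g[6] = -(-60) - 3*(-11) + 2*21 = 135
g[7] = -135 - 3*(-60) + 2*(-11) = 23
g[8] = -23 - 3*135 + 2*(-60) = -548

-548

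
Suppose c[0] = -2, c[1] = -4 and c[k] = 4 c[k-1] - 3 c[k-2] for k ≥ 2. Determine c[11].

c[2] = 4·(-4) - 3·(-2) = -10
c[3] = 4·(-10) - 3·(-4) = -28
c[4] = 4·(-28) - 3·(-10) = -82
c[5] = 4·(-82) - 3·(-28) = -244
c[6] = 4·(-244) - 3·(-82) = -730
c[7] = 4·(-730) - 3·(-244) = -2188
c[8] = 4·(-2188) - 3·(-730) = -6562
c[9] = 4·(-6562) - 3·(-2188) = -19684
c[10] = 4·(-19684) - 3·(-6562) = -59050
c[11] = 4·(-59050) - 3·(-19684) = -177148

-177148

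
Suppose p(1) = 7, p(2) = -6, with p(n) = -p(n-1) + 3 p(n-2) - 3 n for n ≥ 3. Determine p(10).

p(3) = -(-6) + 3·7 - 9 = 18
p(4) = -18 + 3·(-6) - 12 = -48
p(5) = -(-48) + 3·18 - 15 = 87
p(6) = -87 + 3·(-48) - 18 = -249
p(7) = -(-249) + 3·87 - 21 = 489
p(8) = -489 + 3·(-249) - 24 = -1260
p(9) = -(-1260) + 3·489 - 27 = 2700
p(10) = -2700 + 3·(-1260) - 30 = -6510

-6510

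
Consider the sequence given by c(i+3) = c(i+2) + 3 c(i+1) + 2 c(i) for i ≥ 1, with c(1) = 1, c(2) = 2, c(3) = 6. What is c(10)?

3582

c(4) = 6 + 3(2) + 2(1) = 14
c(5) = 14 + 3(6) + 2(2) = 36
c(6) = 36 + 3(14) + 2(6) = 90
c(7) = 90 + 3(36) + 2(14) = 226
c(8) = 226 + 3(90) + 2(36) = 568
c(9) = 568 + 3(226) + 2(90) = 1426
c(10) = 1426 + 3(568) + 2(226) = 3582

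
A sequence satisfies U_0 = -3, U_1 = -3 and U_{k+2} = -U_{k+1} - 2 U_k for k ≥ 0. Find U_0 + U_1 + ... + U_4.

-15

U_2 = -(-3) - 2·(-3) = 9
U_3 = -9 - 2·(-3) = -3
U_4 = -(-3) - 2·9 = -15
Sum = (-3) + (-3) + 9 + (-3) + (-15) = -15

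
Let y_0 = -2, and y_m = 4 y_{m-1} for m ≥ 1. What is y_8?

y_1 = 4·(-2) = -8
y_2 = 4·(-8) = -32
y_3 = 4·(-32) = -128
y_4 = 4·(-128) = -512
y_5 = 4·(-512) = -2048
y_6 = 4·(-2048) = -8192
y_7 = 4·(-8192) = -32768
y_8 = 4·(-32768) = -131072

-131072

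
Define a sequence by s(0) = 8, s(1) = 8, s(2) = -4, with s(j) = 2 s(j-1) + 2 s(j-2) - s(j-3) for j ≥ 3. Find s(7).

-216

s(3) = 2·(-4) + 2·8 - 8 = 0
s(4) = 2·0 + 2·(-4) - 8 = -16
s(5) = 2·(-16) + 2·0 - (-4) = -28
s(6) = 2·(-28) + 2·(-16) - 0 = -88
s(7) = 2·(-88) + 2·(-28) - (-16) = -216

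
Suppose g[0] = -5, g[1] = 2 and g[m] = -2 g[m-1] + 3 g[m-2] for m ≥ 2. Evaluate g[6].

-1279

g[2] = -2*2 + 3*(-5) = -19
g[3] = -2*(-19) + 3*2 = 44
g[4] = -2*44 + 3*(-19) = -145
g[5] = -2*(-145) + 3*44 = 422
g[6] = -2*422 + 3*(-145) = -1279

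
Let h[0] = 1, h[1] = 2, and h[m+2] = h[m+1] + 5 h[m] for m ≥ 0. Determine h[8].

3067

h[2] = 2 + 5(1) = 7
h[3] = 7 + 5(2) = 17
h[4] = 17 + 5(7) = 52
h[5] = 52 + 5(17) = 137
h[6] = 137 + 5(52) = 397
h[7] = 397 + 5(137) = 1082
h[8] = 1082 + 5(397) = 3067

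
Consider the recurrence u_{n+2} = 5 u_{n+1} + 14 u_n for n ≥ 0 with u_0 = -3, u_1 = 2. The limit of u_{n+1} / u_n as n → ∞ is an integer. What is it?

The characteristic equation is r^2 - 5r - 14 = 0, which factors as (r - 7)(r + 2) = 0.
So the roots are 7 and -2. Since |7| > |-2| and the coefficient of 7^n is non-zero, the ratio tends to 7.

7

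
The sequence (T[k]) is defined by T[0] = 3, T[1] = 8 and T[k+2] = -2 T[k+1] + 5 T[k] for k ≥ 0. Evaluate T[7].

4382

T[2] = -2(8) + 5(3) = -1
T[3] = -2(-1) + 5(8) = 42
T[4] = -2(42) + 5(-1) = -89
T[5] = -2(-89) + 5(42) = 388
T[6] = -2(388) + 5(-89) = -1221
T[7] = -2(-1221) + 5(388) = 4382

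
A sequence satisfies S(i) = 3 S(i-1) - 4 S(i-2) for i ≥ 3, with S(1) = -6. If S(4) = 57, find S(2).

-3

Let S(2) = x.
S(3) = 24 + 3x
S(4) = 72 + 5x
So 72 + 5x = 57, giving x = -3.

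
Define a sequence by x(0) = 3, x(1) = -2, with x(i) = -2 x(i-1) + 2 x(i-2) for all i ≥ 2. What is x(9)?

-10272

x(2) = -2(-2) + 2(3) = 10
x(3) = -2(10) + 2(-2) = -24
x(4) = -2(-24) + 2(10) = 68
x(5) = -2(68) + 2(-24) = -184
x(6) = -2(-184) + 2(68) = 504
x(7) = -2(504) + 2(-184) = -1376
x(8) = -2(-1376) + 2(504) = 3760
x(9) = -2(3760) + 2(-1376) = -10272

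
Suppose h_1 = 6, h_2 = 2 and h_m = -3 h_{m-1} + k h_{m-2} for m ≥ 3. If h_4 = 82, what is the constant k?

h_3 = -6 + 6k
h_4 = 18 - 16k
So 18 - 16k = 82, giving k = -4.

-4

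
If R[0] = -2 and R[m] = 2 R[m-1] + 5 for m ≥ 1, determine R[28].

805306363

The fixed point is 5/(1 - 2) = -5, so R[m] + 5 = 2(R[m-1] + 5).
Hence R[m] = 3·2^m - 5.
R[28] = 3·2^{28} - 5 = 3·268435456 - 5 = 805306363.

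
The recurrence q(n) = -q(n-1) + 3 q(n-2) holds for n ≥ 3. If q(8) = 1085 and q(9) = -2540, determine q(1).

-5

Rearranging, q(n-2) = (q(n) + q(n-1)) / 3.
q(7) = (-2540 + 1085) / 3 = -1455/3 = -485
q(6) = (1085 + (-485)) / 3 = 600/3 = 200
q(5) = (-485 + 200) / 3 = -285/3 = -95
q(4) = (200 + (-95)) / 3 = 105/3 = 35
q(3) = (-95 + 35) / 3 = -60/3 = -20
q(2) = (35 + (-20)) / 3 = 15/3 = 5
q(1) = (-20 + 5) / 3 = -15/3 = -5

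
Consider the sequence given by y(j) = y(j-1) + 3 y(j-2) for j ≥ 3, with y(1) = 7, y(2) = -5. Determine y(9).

y(3) = (-5) + 3*7 = 16
y(4) = 16 + 3*(-5) = 1
y(5) = 1 + 3*16 = 49
y(6) = 49 + 3*1 = 52
y(7) = 52 + 3*49 = 199
y(8) = 199 + 3*52 = 355
y(9) = 355 + 3*199 = 952

952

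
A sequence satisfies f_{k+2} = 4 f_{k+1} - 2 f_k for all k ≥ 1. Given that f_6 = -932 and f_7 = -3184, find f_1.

Rearranging, f_{k-2} = (f_k - 4 f_{k-1}) / -2.
f_5 = (-3184 - 4(-932)) / -2 = 544/-2 = -272
f_4 = (-932 - 4(-272)) / -2 = 156/-2 = -78
f_3 = (-272 - 4(-78)) / -2 = 40/-2 = -20
f_2 = (-78 - 4(-20)) / -2 = 2/-2 = -1
f_1 = (-20 - 4(-1)) / -2 = -16/-2 = 8

8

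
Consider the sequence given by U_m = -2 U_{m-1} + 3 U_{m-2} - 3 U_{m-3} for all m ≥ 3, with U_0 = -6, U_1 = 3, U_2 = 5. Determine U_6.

U_3 = -2·5 + 3·3 - 3·(-6) = 17
U_4 = -2·17 + 3·5 - 3·3 = -28
U_5 = -2·(-28) + 3·17 - 3·5 = 92
U_6 = -2·92 + 3·(-28) - 3·17 = -319

-319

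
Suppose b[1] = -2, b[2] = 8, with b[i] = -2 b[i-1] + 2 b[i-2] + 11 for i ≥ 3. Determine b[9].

b[3] = -2·8 + 2·(-2) + 11 = -9
b[4] = -2·(-9) + 2·8 + 11 = 45
b[5] = -2·45 + 2·(-9) + 11 = -97
b[6] = -2·(-97) + 2·45 + 11 = 295
b[7] = -2·295 + 2·(-97) + 11 = -773
b[8] = -2·(-773) + 2·295 + 11 = 2147
b[9] = -2·2147 + 2·(-773) + 11 = -5829

-5829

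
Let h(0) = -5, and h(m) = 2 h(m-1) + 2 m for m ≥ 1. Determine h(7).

-146

h(1) = 2*(-5) + 2 = -8
h(2) = 2*(-8) + 4 = -12
h(3) = 2*(-12) + 6 = -18
h(4) = 2*(-18) + 8 = -28
h(5) = 2*(-28) + 10 = -46
h(6) = 2*(-46) + 12 = -80
h(7) = 2*(-80) + 14 = -146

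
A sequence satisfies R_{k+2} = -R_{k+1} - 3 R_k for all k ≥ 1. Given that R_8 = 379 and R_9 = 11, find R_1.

6

Rearranging, R_{k-2} = (R_k + R_{k-1}) / -3.
R_7 = (11 + 379) / -3 = 390/-3 = -130
R_6 = (379 + (-130)) / -3 = 249/-3 = -83
R_5 = (-130 + (-83)) / -3 = -213/-3 = 71
R_4 = (-83 + 71) / -3 = -12/-3 = 4
R_3 = (71 + 4) / -3 = 75/-3 = -25
R_2 = (4 + (-25)) / -3 = -21/-3 = 7
R_1 = (-25 + 7) / -3 = -18/-3 = 6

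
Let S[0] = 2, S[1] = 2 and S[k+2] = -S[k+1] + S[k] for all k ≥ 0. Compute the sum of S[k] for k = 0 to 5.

S[2] = -2 + 2 = 0
S[3] = -0 + 2 = 2
S[4] = -2 + 0 = -2
S[5] = -(-2) + 2 = 4
Sum = 2 + 2 + 0 + 2 + (-2) + 4 = 8

8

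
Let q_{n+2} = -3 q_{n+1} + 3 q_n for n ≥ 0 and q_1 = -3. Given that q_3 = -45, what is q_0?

1

Let q_0 = x.
q_2 = 9 + 3x
q_3 = -36 - 9x
So -36 - 9x = -45, giving x = 1.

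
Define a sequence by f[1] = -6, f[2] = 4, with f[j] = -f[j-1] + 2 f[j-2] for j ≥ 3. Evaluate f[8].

424

f[3] = -4 + 2*(-6) = -16
f[4] = -(-16) + 2*4 = 24
f[5] = -24 + 2*(-16) = -56
f[6] = -(-56) + 2*24 = 104
f[7] = -104 + 2*(-56) = -216
f[8] = -(-216) + 2*104 = 424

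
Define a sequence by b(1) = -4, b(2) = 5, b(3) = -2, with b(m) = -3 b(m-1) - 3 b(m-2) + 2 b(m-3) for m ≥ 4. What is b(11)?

-6701

b(4) = -3(-2) - 3(5) + 2(-4) = -17
b(5) = -3(-17) - 3(-2) + 2(5) = 67
b(6) = -3(67) - 3(-17) + 2(-2) = -154
b(7) = -3(-154) - 3(67) + 2(-17) = 227
b(8) = -3(227) - 3(-154) + 2(67) = -85
b(9) = -3(-85) - 3(227) + 2(-154) = -734
b(10) = -3(-734) - 3(-85) + 2(227) = 2911
b(11) = -3(2911) - 3(-734) + 2(-85) = -6701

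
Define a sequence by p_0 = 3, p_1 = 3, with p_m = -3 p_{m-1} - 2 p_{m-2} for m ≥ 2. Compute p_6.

-375

p_2 = -3*3 - 2*3 = -15
p_3 = -3*(-15) - 2*3 = 39
p_4 = -3*39 - 2*(-15) = -87
p_5 = -3*(-87) - 2*39 = 183
p_6 = -3*183 - 2*(-87) = -375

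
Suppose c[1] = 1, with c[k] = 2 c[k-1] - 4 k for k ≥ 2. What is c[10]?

-5584

c[2] = 2(1) - 8 = -6
c[3] = 2(-6) - 12 = -24
c[4] = 2(-24) - 16 = -64
c[5] = 2(-64) - 20 = -148
c[6] = 2(-148) - 24 = -320
c[7] = 2(-320) - 28 = -668
c[8] = 2(-668) - 32 = -1368
c[9] = 2(-1368) - 36 = -2772
c[10] = 2(-2772) - 40 = -5584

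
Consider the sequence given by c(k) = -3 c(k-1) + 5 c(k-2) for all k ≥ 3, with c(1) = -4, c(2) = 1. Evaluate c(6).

c(3) = -3*1 + 5*(-4) = -23
c(4) = -3*(-23) + 5*1 = 74
c(5) = -3*74 + 5*(-23) = -337
c(6) = -3*(-337) + 5*74 = 1381

1381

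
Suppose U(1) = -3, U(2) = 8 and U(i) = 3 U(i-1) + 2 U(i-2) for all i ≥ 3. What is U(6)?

878

U(3) = 3·8 + 2·(-3) = 18
U(4) = 3·18 + 2·8 = 70
U(5) = 3·70 + 2·18 = 246
U(6) = 3·246 + 2·70 = 878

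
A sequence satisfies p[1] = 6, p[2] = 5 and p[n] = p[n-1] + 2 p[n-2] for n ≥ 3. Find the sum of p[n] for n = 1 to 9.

1876

p[3] = 5 + 2·6 = 17
p[4] = 17 + 2·5 = 27
p[5] = 27 + 2·17 = 61
p[6] = 61 + 2·27 = 115
p[7] = 115 + 2·61 = 237
p[8] = 237 + 2·115 = 467
p[9] = 467 + 2·237 = 941
Sum = 6 + 5 + 17 + 27 + 61 + 115 + 237 + 467 + 941 = 1876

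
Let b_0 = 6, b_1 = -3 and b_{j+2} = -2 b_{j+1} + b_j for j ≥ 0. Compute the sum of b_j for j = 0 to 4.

b_2 = -2(-3) + 6 = 12
b_3 = -2(12) + (-3) = -27
b_4 = -2(-27) + 12 = 66
Sum = 6 + (-3) + 12 + (-27) + 66 = 54

54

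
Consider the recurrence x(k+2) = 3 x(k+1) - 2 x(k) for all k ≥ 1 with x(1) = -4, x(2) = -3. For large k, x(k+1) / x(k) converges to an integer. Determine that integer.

2

The characteristic equation is r^2 - 3r + 2 = 0, which factors as (r - 2)(r - 1) = 0.
So the roots are 2 and 1. Since |2| > |1| and the coefficient of 2^k is non-zero, the ratio tends to 2.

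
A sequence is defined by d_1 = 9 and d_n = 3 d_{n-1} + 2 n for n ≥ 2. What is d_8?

25141

d_2 = 3·9 + 4 = 31
d_3 = 3·31 + 6 = 99
d_4 = 3·99 + 8 = 305
d_5 = 3·305 + 10 = 925
d_6 = 3·925 + 12 = 2787
d_7 = 3·2787 + 14 = 8375
d_8 = 3·8375 + 16 = 25141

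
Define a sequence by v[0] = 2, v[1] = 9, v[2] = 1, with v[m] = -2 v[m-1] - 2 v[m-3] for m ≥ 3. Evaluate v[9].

v[3] = -2*1 - 2*2 = -6
v[4] = -2*(-6) - 2*9 = -6
v[5] = -2*(-6) - 2*1 = 10
v[6] = -2*10 - 2*(-6) = -8
v[7] = -2*(-8) - 2*(-6) = 28
v[8] = -2*28 - 2*10 = -76
v[9] = -2*(-76) - 2*(-8) = 168

168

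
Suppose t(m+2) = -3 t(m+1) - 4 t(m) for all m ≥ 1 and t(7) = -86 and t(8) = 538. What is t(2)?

Rearranging, t(m-2) = (t(m) + 3 t(m-1)) / -4.
t(6) = (538 + 3*(-86)) / -4 = 280/-4 = -70
t(5) = (-86 + 3*(-70)) / -4 = -296/-4 = 74
t(4) = (-70 + 3*74) / -4 = 152/-4 = -38
t(3) = (74 + 3*(-38)) / -4 = -40/-4 = 10
t(2) = (-38 + 3*10) / -4 = -8/-4 = 2

2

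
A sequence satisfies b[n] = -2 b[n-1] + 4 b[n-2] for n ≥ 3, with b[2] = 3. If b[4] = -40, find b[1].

Let b[1] = v.
b[3] = -6 + 4v
b[4] = 24 - 8v
So 24 - 8v = -40, giving v = 8.

8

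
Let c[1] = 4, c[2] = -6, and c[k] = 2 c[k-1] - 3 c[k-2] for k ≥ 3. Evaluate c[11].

-744

c[3] = 2(-6) - 3(4) = -24
c[4] = 2(-24) - 3(-6) = -30
c[5] = 2(-30) - 3(-24) = 12
c[6] = 2(12) - 3(-30) = 114
c[7] = 2(114) - 3(12) = 192
c[8] = 2(192) - 3(114) = 42
c[9] = 2(42) - 3(192) = -492
c[10] = 2(-492) - 3(42) = -1110
c[11] = 2(-1110) - 3(-492) = -744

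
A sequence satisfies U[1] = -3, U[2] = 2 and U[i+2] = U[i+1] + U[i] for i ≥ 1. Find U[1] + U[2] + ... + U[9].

U[3] = 2 + (-3) = -1
U[4] = (-1) + 2 = 1
U[5] = 1 + (-1) = 0
U[6] = 0 + 1 = 1
U[7] = 1 + 0 = 1
U[8] = 1 + 1 = 2
U[9] = 2 + 1 = 3
Sum = (-3) + 2 + (-1) + 1 + 0 + 1 + 1 + 2 + 3 = 6

6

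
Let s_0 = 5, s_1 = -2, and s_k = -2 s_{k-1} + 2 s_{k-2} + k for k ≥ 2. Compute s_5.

s_2 = -2*(-2) + 2*5 + 2 = 16
s_3 = -2*16 + 2*(-2) + 3 = -33
s_4 = -2*(-33) + 2*16 + 4 = 102
s_5 = -2*102 + 2*(-33) + 5 = -265

-265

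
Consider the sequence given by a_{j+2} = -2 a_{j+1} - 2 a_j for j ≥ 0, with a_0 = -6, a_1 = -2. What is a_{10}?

a_2 = -2(-2) - 2(-6) = 16
a_3 = -2(16) - 2(-2) = -28
a_4 = -2(-28) - 2(16) = 24
a_5 = -2(24) - 2(-28) = 8
a_6 = -2(8) - 2(24) = -64
a_7 = -2(-64) - 2(8) = 112
a_8 = -2(112) - 2(-64) = -96
a_9 = -2(-96) - 2(112) = -32
a_{10} = -2(-32) - 2(-96) = 256

256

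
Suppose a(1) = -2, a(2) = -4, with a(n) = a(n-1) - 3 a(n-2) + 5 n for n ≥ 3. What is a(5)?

23

a(3) = (-4) - 3*(-2) + 15 = 17
a(4) = 17 - 3*(-4) + 20 = 49
a(5) = 49 - 3*17 + 25 = 23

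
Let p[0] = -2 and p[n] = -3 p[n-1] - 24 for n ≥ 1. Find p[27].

-30502389939954

The fixed point is -24/(1 + 3) = -6, so p[n] + 6 = -3(p[n-1] + 6).
Hence p[n] = 4·(-3)^n - 6.
p[27] = 4·(-3)^{27} - 6 = 4·-7625597484987 - 6 = -30502389939954.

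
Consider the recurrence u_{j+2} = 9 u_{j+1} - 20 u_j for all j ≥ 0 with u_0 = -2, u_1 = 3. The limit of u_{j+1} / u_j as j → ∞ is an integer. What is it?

5

The characteristic equation is r^2 - 9r + 20 = 0, which factors as (r - 5)(r - 4) = 0.
So the roots are 5 and 4. Since |5| > |4| and the coefficient of 5^j is non-zero, the ratio tends to 5.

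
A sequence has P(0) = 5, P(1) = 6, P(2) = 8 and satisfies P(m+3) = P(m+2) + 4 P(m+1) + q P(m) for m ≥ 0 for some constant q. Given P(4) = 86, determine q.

2

P(3) = 32 + 5q
P(4) = 64 + 11q
So 64 + 11q = 86, giving q = 2.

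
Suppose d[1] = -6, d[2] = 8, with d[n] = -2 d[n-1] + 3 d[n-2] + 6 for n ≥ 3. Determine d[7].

d[3] = -2(8) + 3(-6) + 6 = -28
d[4] = -2(-28) + 3(8) + 6 = 86
d[5] = -2(86) + 3(-28) + 6 = -250
d[6] = -2(-250) + 3(86) + 6 = 764
d[7] = -2(764) + 3(-250) + 6 = -2272

-2272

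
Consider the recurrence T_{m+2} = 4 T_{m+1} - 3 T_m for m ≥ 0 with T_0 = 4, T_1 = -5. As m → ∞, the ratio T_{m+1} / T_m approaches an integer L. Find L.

The characteristic equation is r^2 - 4r + 3 = 0, which factors as (r - 3)(r - 1) = 0.
So the roots are 3 and 1. Since |3| > |1| and the coefficient of 3^m is non-zero, the ratio tends to 3.

3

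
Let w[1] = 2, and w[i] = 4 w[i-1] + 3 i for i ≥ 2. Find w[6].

4430

w[2] = 4(2) + 6 = 14
w[3] = 4(14) + 9 = 65
w[4] = 4(65) + 12 = 272
w[5] = 4(272) + 15 = 1103
w[6] = 4(1103) + 18 = 4430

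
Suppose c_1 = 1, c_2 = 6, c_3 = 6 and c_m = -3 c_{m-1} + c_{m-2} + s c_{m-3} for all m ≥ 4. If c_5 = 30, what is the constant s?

-4

c_4 = -12 + s
c_5 = 42 + 3s
So 42 + 3s = 30, giving s = -4.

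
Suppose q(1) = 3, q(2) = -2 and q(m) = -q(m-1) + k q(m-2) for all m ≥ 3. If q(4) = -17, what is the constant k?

3

q(3) = 2 + 3k
q(4) = -2 - 5k
So -2 - 5k = -17, giving k = 3.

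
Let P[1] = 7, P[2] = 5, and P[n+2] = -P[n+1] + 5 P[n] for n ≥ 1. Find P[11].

P[3] = -5 + 5*7 = 30
P[4] = -30 + 5*5 = -5
P[5] = -(-5) + 5*30 = 155
P[6] = -155 + 5*(-5) = -180
P[7] = -(-180) + 5*155 = 955
P[8] = -955 + 5*(-180) = -1855
P[9] = -(-1855) + 5*955 = 6630
P[10] = -6630 + 5*(-1855) = -15905
P[11] = -(-15905) + 5*6630 = 49055

49055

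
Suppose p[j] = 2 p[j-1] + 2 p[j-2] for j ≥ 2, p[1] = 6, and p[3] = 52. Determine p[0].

4

Let p[0] = y.
p[2] = 12 + 2y
p[3] = 36 + 4y
So 36 + 4y = 52, giving y = 4.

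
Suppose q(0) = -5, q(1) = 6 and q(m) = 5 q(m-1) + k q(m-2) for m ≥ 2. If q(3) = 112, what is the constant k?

q(2) = 30 - 5k
q(3) = 150 - 19k
So 150 - 19k = 112, giving k = 2.

2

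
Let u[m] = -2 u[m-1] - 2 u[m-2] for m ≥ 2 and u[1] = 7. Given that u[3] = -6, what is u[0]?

Let u[0] = z.
u[2] = -14 - 2z
u[3] = 14 + 4z
So 14 + 4z = -6, giving z = -5.

-5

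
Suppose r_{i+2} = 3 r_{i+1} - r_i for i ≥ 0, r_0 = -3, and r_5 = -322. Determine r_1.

Let r_1 = w.
r_2 = 3 + 3w
r_3 = 9 + 8w
r_4 = 24 + 21w
r_5 = 63 + 55w
So 63 + 55w = -322, giving w = -7.

-7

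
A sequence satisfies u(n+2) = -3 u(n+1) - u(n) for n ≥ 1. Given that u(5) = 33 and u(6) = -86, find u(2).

Rearranging, u(n-2) = -(u(n) + 3 u(n-1)).
u(4) = -(-86 + 3(33)) = -13
u(3) = -(33 + 3(-13)) = 6
u(2) = -(-13 + 3(6)) = -5

-5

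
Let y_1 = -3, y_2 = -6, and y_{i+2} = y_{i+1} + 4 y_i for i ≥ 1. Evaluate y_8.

y_3 = (-6) + 4·(-3) = -18
y_4 = (-18) + 4·(-6) = -42
y_5 = (-42) + 4·(-18) = -114
y_6 = (-114) + 4·(-42) = -282
y_7 = (-282) + 4·(-114) = -738
y_8 = (-738) + 4·(-282) = -1866

-1866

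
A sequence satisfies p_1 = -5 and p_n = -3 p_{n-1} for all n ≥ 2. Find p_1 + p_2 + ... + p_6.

p_2 = -3(-5) = 15
p_3 = -3(15) = -45
p_4 = -3(-45) = 135
p_5 = -3(135) = -405
p_6 = -3(-405) = 1215
Sum = (-5) + 15 + (-45) + 135 + (-405) + 1215 = 910

910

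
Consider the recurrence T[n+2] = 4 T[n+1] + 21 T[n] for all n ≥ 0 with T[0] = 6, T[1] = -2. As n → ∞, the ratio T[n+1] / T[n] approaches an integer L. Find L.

The characteristic equation is r^2 - 4r - 21 = 0, which factors as (r - 7)(r + 3) = 0.
So the roots are 7 and -3. Since |7| > |-3| and the coefficient of 7^n is non-zero, the ratio tends to 7.

7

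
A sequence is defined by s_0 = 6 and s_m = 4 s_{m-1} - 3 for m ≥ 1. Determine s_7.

s_1 = 4·6 - 3 = 21
s_2 = 4·21 - 3 = 81
s_3 = 4·81 - 3 = 321
s_4 = 4·321 - 3 = 1281
s_5 = 4·1281 - 3 = 5121
s_6 = 4·5121 - 3 = 20481
s_7 = 4·20481 - 3 = 81921

81921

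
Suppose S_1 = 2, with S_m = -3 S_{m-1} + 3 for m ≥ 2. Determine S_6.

-303

S_2 = -3*2 + 3 = -3
S_3 = -3*(-3) + 3 = 12
S_4 = -3*12 + 3 = -33
S_5 = -3*(-33) + 3 = 102
S_6 = -3*102 + 3 = -303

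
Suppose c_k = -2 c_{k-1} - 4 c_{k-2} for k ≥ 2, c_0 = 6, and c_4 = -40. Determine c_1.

Let c_1 = y.
c_2 = -24 - 2y
c_3 = 48
c_4 = 8y
So 8y = -40, giving y = -5.

-5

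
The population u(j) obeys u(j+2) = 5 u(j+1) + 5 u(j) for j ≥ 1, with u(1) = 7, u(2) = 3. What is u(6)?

9200

u(3) = 5(3) + 5(7) = 50
u(4) = 5(50) + 5(3) = 265
u(5) = 5(265) + 5(50) = 1575
u(6) = 5(1575) + 5(265) = 9200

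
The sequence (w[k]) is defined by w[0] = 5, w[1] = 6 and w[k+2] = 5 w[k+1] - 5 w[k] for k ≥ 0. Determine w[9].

-43125

w[2] = 5·6 - 5·5 = 5
w[3] = 5·5 - 5·6 = -5
w[4] = 5·(-5) - 5·5 = -50
w[5] = 5·(-50) - 5·(-5) = -225
w[6] = 5·(-225) - 5·(-50) = -875
w[7] = 5·(-875) - 5·(-225) = -3250
w[8] = 5·(-3250) - 5·(-875) = -11875
w[9] = 5·(-11875) - 5·(-3250) = -43125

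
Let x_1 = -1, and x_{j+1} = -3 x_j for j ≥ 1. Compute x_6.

x_2 = -3*(-1) = 3
x_3 = -3*3 = -9
x_4 = -3*(-9) = 27
x_5 = -3*27 = -81
x_6 = -3*(-81) = 243

243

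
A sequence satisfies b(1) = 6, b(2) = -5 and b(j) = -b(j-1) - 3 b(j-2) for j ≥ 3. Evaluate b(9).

b(3) = -(-5) - 3*6 = -13
b(4) = -(-13) - 3*(-5) = 28
b(5) = -28 - 3*(-13) = 11
b(6) = -11 - 3*28 = -95
b(7) = -(-95) - 3*11 = 62
b(8) = -62 - 3*(-95) = 223
b(9) = -223 - 3*62 = -409

-409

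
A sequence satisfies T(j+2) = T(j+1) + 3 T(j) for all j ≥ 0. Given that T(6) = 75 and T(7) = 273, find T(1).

9

Rearranging, T(j-2) = (T(j) - T(j-1)) / 3.
T(5) = (273 - 75) / 3 = 198/3 = 66
T(4) = (75 - 66) / 3 = 9/3 = 3
T(3) = (66 - 3) / 3 = 63/3 = 21
T(2) = (3 - 21) / 3 = -18/3 = -6
T(1) = (21 - (-6)) / 3 = 27/3 = 9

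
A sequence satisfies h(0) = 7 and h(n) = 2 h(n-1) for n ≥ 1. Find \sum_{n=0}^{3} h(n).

105

h(1) = 2(7) = 14
h(2) = 2(14) = 28
h(3) = 2(28) = 56
Sum = 7 + 14 + 28 + 56 = 105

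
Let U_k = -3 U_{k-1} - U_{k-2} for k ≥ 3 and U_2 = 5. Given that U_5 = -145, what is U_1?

5

Let U_1 = z.
U_3 = -15 - z
U_4 = 40 + 3z
U_5 = -105 - 8z
So -105 - 8z = -145, giving z = 5.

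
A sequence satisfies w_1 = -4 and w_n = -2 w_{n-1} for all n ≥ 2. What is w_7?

-256

w_2 = -2(-4) = 8
w_3 = -2(8) = -16
w_4 = -2(-16) = 32
w_5 = -2(32) = -64
w_6 = -2(-64) = 128
w_7 = -2(128) = -256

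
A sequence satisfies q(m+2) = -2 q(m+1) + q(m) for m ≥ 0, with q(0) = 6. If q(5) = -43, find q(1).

1

Let q(1) = y.
q(2) = 6 - 2y
q(3) = -12 + 5y
q(4) = 30 - 12y
q(5) = -72 + 29y
So -72 + 29y = -43, giving y = 1.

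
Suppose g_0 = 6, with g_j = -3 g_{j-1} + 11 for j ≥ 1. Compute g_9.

-63967

g_1 = -3*6 + 11 = -7
g_2 = -3*(-7) + 11 = 32
g_3 = -3*32 + 11 = -85
g_4 = -3*(-85) + 11 = 266
g_5 = -3*266 + 11 = -787
g_6 = -3*(-787) + 11 = 2372
g_7 = -3*2372 + 11 = -7105
g_8 = -3*(-7105) + 11 = 21326
g_9 = -3*21326 + 11 = -63967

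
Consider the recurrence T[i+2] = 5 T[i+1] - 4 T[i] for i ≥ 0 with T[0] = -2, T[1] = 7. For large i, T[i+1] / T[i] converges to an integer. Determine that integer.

4

The characteristic equation is r^2 - 5r + 4 = 0, which factors as (r - 4)(r - 1) = 0.
So the roots are 4 and 1. Since |4| > |1| and the coefficient of 4^i is non-zero, the ratio tends to 4.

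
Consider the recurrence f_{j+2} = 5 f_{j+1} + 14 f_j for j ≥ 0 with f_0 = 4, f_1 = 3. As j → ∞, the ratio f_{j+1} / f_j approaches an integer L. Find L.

The characteristic equation is r^2 - 5r - 14 = 0, which factors as (r - 7)(r + 2) = 0.
So the roots are 7 and -2. Since |7| > |-2| and the coefficient of 7^j is non-zero, the ratio tends to 7.

7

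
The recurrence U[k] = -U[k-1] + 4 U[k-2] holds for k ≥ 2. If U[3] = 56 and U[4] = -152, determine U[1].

8

Rearranging, U[k-2] = (U[k] + U[k-1]) / 4.
U[2] = (-152 + 56) / 4 = -96/4 = -24
U[1] = (56 + (-24)) / 4 = 32/4 = 8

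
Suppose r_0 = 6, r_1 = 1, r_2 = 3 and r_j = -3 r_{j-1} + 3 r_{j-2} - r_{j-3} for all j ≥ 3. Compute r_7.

-2528

r_3 = -3(3) + 3(1) - 6 = -12
r_4 = -3(-12) + 3(3) - 1 = 44
r_5 = -3(44) + 3(-12) - 3 = -171
r_6 = -3(-171) + 3(44) - (-12) = 657
r_7 = -3(657) + 3(-171) - 44 = -2528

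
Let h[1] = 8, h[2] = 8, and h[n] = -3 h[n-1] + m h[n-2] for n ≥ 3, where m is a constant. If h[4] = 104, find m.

h[3] = -24 + 8m
h[4] = 72 - 16m
So 72 - 16m = 104, giving m = -2.

-2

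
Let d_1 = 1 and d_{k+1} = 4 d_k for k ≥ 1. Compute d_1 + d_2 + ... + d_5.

341

d_2 = 4·1 = 4
d_3 = 4·4 = 16
d_4 = 4·16 = 64
d_5 = 4·64 = 256
Sum = 1 + 4 + 16 + 64 + 256 = 341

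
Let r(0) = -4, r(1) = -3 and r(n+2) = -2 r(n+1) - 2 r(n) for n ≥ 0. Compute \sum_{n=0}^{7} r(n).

45

r(2) = -2(-3) - 2(-4) = 14
r(3) = -2(14) - 2(-3) = -22
r(4) = -2(-22) - 2(14) = 16
r(5) = -2(16) - 2(-22) = 12
r(6) = -2(12) - 2(16) = -56
r(7) = -2(-56) - 2(12) = 88
Sum = (-4) + (-3) + 14 + (-22) + 16 + 12 + (-56) + 88 = 45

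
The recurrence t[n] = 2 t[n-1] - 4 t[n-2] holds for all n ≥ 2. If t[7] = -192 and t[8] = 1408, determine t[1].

-3

Rearranging, t[n-2] = (t[n] - 2 t[n-1]) / -4.
t[6] = (1408 - 2*(-192)) / -4 = 1792/-4 = -448
t[5] = (-192 - 2*(-448)) / -4 = 704/-4 = -176
t[4] = (-448 - 2*(-176)) / -4 = -96/-4 = 24
t[3] = (-176 - 2*24) / -4 = -224/-4 = 56
t[2] = (24 - 2*56) / -4 = -88/-4 = 22
t[1] = (56 - 2*22) / -4 = 12/-4 = -3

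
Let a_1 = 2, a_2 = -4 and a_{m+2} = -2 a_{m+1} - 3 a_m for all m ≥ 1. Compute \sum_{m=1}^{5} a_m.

a_3 = -2·(-4) - 3·2 = 2
a_4 = -2·2 - 3·(-4) = 8
a_5 = -2·8 - 3·2 = -22
Sum = 2 + (-4) + 2 + 8 + (-22) = -14

-14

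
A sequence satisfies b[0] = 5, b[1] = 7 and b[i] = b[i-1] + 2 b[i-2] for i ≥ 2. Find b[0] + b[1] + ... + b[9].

4092

b[2] = 7 + 2·5 = 17
b[3] = 17 + 2·7 = 31
b[4] = 31 + 2·17 = 65
b[5] = 65 + 2·31 = 127
b[6] = 127 + 2·65 = 257
b[7] = 257 + 2·127 = 511
b[8] = 511 + 2·257 = 1025
b[9] = 1025 + 2·511 = 2047
Sum = 5 + 7 + 17 + 31 + 65 + 127 + 257 + 511 + 1025 + 2047 = 4092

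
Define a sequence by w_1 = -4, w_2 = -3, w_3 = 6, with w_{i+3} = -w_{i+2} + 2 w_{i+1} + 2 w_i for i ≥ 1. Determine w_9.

146

w_4 = -6 + 2·(-3) + 2·(-4) = -20
w_5 = -(-20) + 2·6 + 2·(-3) = 26
w_6 = -26 + 2·(-20) + 2·6 = -54
w_7 = -(-54) + 2·26 + 2·(-20) = 66
w_8 = -66 + 2·(-54) + 2·26 = -122
w_9 = -(-122) + 2·66 + 2·(-54) = 146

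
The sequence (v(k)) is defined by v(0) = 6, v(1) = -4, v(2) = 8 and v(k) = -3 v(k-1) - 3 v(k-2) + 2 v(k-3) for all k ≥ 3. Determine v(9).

v(3) = -3*8 - 3*(-4) + 2*6 = 0
v(4) = -3*0 - 3*8 + 2*(-4) = -32
v(5) = -3*(-32) - 3*0 + 2*8 = 112
v(6) = -3*112 - 3*(-32) + 2*0 = -240
v(7) = -3*(-240) - 3*112 + 2*(-32) = 320
v(8) = -3*320 - 3*(-240) + 2*112 = -16
v(9) = -3*(-16) - 3*320 + 2*(-240) = -1392

-1392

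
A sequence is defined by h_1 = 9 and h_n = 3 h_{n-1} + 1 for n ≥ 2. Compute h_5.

h_2 = 3·9 + 1 = 28
h_3 = 3·28 + 1 = 85
h_4 = 3·85 + 1 = 256
h_5 = 3·256 + 1 = 769

769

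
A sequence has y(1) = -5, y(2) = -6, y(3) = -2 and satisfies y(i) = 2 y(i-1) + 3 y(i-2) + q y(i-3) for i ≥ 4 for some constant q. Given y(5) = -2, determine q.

y(4) = -22 - 5q
y(5) = -50 - 16q
So -50 - 16q = -2, giving q = -3.

-3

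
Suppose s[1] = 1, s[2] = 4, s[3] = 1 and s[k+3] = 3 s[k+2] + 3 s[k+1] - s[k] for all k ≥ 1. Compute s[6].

s[4] = 3*1 + 3*4 - 1 = 14
s[5] = 3*14 + 3*1 - 4 = 41
s[6] = 3*41 + 3*14 - 1 = 164

164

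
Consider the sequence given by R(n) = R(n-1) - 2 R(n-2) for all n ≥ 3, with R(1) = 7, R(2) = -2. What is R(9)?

R(3) = (-2) - 2(7) = -16
R(4) = (-16) - 2(-2) = -12
R(5) = (-12) - 2(-16) = 20
R(6) = 20 - 2(-12) = 44
R(7) = 44 - 2(20) = 4
R(8) = 4 - 2(44) = -84
R(9) = (-84) - 2(4) = -92

-92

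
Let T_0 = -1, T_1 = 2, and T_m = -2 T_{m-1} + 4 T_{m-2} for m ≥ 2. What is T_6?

T_2 = -2(2) + 4(-1) = -8
T_3 = -2(-8) + 4(2) = 24
T_4 = -2(24) + 4(-8) = -80
T_5 = -2(-80) + 4(24) = 256
T_6 = -2(256) + 4(-80) = -832

-832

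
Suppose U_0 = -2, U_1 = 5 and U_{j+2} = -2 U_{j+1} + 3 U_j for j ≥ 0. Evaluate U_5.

425

U_2 = -2(5) + 3(-2) = -16
U_3 = -2(-16) + 3(5) = 47
U_4 = -2(47) + 3(-16) = -142
U_5 = -2(-142) + 3(47) = 425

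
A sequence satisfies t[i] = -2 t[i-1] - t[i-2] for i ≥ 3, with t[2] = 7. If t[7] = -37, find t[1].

-1

Let t[1] = z.
t[3] = -14 - z
t[4] = 21 + 2z
t[5] = -28 - 3z
t[6] = 35 + 4z
t[7] = -42 - 5z
So -42 - 5z = -37, giving z = -1.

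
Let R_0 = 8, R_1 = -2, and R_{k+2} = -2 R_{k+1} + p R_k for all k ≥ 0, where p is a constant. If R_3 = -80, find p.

4

R_2 = 4 + 8p
R_3 = -8 - 18p
So -8 - 18p = -80, giving p = 4.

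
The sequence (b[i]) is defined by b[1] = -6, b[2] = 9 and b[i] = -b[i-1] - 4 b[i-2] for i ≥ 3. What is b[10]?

b[3] = -9 - 4·(-6) = 15
b[4] = -15 - 4·9 = -51
b[5] = -(-51) - 4·15 = -9
b[6] = -(-9) - 4·(-51) = 213
b[7] = -213 - 4·(-9) = -177
b[8] = -(-177) - 4·213 = -675
b[9] = -(-675) - 4·(-177) = 1383
b[10] = -1383 - 4·(-675) = 1317

1317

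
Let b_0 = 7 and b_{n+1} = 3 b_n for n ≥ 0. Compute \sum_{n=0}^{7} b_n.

b_1 = 3*7 = 21
b_2 = 3*21 = 63
b_3 = 3*63 = 189
b_4 = 3*189 = 567
b_5 = 3*567 = 1701
b_6 = 3*1701 = 5103
b_7 = 3*5103 = 15309
Sum = 7 + 21 + 63 + 189 + 567 + 1701 + 5103 + 15309 = 22960

22960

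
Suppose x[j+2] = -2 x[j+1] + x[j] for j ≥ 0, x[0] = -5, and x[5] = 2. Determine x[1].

-2

Let x[1] = y.
x[2] = -5 - 2y
x[3] = 10 + 5y
x[4] = -25 - 12y
x[5] = 60 + 29y
So 60 + 29y = 2, giving y = -2.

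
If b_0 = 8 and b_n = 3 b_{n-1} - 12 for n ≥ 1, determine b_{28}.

The fixed point is -12/(1 - 3) = 6, so b_n - 6 = 3(b_{n-1} - 6).
Hence b_n = 2·3^n + 6.
b_{28} = 2·3^{28} + 6 = 2·22876792454961 + 6 = 45753584909928.

45753584909928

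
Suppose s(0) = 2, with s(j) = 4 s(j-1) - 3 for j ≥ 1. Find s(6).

s(1) = 4*2 - 3 = 5
s(2) = 4*5 - 3 = 17
s(3) = 4*17 - 3 = 65
s(4) = 4*65 - 3 = 257
s(5) = 4*257 - 3 = 1025
s(6) = 4*1025 - 3 = 4097

4097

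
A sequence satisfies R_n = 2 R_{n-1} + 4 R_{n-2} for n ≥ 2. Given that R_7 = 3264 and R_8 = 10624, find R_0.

Rearranging, R_{n-2} = (R_n - 2 R_{n-1}) / 4.
R_6 = (10624 - 2(3264)) / 4 = 4096/4 = 1024
R_5 = (3264 - 2(1024)) / 4 = 1216/4 = 304
R_4 = (1024 - 2(304)) / 4 = 416/4 = 104
R_3 = (304 - 2(104)) / 4 = 96/4 = 24
R_2 = (104 - 2(24)) / 4 = 56/4 = 14
R_1 = (24 - 2(14)) / 4 = -4/4 = -1
R_0 = (14 - 2(-1)) / 4 = 16/4 = 4

4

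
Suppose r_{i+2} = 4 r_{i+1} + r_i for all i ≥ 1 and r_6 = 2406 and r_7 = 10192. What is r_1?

Rearranging, r_{i-2} = r_i - 4 r_{i-1}.
r_5 = 10192 - 4(2406) = 568
r_4 = 2406 - 4(568) = 134
r_3 = 568 - 4(134) = 32
r_2 = 134 - 4(32) = 6
r_1 = 32 - 4(6) = 8

8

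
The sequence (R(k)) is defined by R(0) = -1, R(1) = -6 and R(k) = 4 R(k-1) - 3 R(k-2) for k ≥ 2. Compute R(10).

-147621

R(2) = 4(-6) - 3(-1) = -21
R(3) = 4(-21) - 3(-6) = -66
R(4) = 4(-66) - 3(-21) = -201
R(5) = 4(-201) - 3(-66) = -606
R(6) = 4(-606) - 3(-201) = -1821
R(7) = 4(-1821) - 3(-606) = -5466
R(8) = 4(-5466) - 3(-1821) = -16401
R(9) = 4(-16401) - 3(-5466) = -49206
R(10) = 4(-49206) - 3(-16401) = -147621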